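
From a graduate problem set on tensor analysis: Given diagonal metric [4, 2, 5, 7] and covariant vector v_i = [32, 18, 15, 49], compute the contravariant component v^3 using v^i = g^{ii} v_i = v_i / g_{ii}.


To raise an index with a diagonal metric: v^i = v_i / g_{ii}.
For index 3: v_3 = 15, g_{33} = 5
v^3 = 15 / 5 = 3

3


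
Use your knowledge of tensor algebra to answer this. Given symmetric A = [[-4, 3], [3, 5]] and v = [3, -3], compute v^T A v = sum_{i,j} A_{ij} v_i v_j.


First compute Av:
(Av)_1 = -4*3 + 3*-3 = -21
(Av)_2 = 3*3 + 5*-3 = -6
Av = [-21, -6]
Then v^T (Av) = 3*-21 + -3*-6
= -63 + 18 = -45

-45


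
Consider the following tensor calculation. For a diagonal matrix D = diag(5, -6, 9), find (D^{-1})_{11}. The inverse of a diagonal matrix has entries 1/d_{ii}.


For a diagonal matrix, the inverse has entries (D^{-1})_{ii} = 1/d_{ii}.
The diagonal entries are: d_{11} = 5, d_{22} = -6, d_{33} = 9
We need (D^{-1})_{11} = 1/d_{11} = 1/5 = 1/5

1/5


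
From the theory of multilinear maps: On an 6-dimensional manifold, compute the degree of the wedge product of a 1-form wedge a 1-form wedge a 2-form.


The degree of a wedge product is the sum of the degrees of the individual forms.
Degrees: 1, 1, 2
Total degree = 1 + 1 + 2 = 4

4


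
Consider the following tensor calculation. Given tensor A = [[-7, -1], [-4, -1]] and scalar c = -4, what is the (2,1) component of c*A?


Scalar multiplication: (cA)_{ij} = c * A_{ij}.
c = -4
A_{21} = -4
(cA)_{21} = -4 * -4 = 16

16


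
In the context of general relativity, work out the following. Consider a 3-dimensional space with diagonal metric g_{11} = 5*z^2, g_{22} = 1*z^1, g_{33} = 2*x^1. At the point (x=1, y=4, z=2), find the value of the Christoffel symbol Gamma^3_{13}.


For a diagonal metric, Gamma^k_{ij} = (1/2) g^{kk} (dg_{ik}/dx_j + dg_{jk}/dx_i - dg_{ij}/dx_k).
The metric is diagonal, so g_{ab} = 0 for a != b.
At the given point: g_{11} = 20, g_{22} = 2, g_{33} = 2
g^{33} = 1/2
dg_{13}/dx_3 = 0 (off-diagonal)
dg_{33}/dx_1 = dg_{33}/dx_1 = 2
dg_{13}/dx_3 = 0 (off-diagonal)
Numerator = 0 + 2 - 0 = 2
Gamma^3_{13} = 2 / (2 * 2) = 1/2

1/2


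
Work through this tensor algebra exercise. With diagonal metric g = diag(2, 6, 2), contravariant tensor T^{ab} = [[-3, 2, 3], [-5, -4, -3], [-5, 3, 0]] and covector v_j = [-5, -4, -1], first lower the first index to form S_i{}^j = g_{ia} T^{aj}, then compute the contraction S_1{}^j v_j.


Step 1: lower the first index. For a diagonal metric, g_{ia} T^{aj} = g_{ii} T^{ij} (no sum on i).
g_{11} = 2
S_1{}^1 = 2 * T^{11} = 2 * -3 = -6
S_1{}^2 = 2 * T^{12} = 2 * 2 = 4
S_1{}^3 = 2 * T^{13} = 2 * 3 = 6
Step 2: contract S_1{}^j with v_j.
S_1{}^1 * v_1 = -6 * -5 = 30
S_1{}^2 * v_2 = 4 * -4 = -16
S_1{}^3 * v_3 = 6 * -1 = -6
Result = 30 + -16 + -6 = 8

8


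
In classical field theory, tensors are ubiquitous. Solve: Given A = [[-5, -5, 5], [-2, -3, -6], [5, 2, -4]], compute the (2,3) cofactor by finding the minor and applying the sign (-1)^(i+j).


To find cofactor C_{23}, delete row 2 and column 3.
The resulting 2x2 submatrix is: [[-5, -5], [5, 2]]
Minor M_{23} = -5*2 - -5*5
  = -10 - -25 = 15
Sign = (-1)^(2+3) = (-1)^5 = -1
Cofactor C_{23} = -1 * 15 = -15

-15


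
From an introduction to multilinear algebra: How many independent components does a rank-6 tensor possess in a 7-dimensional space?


The number of components of a rank-r tensor in d dimensions is d^r.
Here d = 7 and r = 6.
7^6 = 117649

117649


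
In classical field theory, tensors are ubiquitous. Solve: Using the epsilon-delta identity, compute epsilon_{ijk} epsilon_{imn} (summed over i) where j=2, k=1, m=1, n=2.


Using the identity: epsilon_{ijk} epsilon_{imn} = delta_{jm} delta_{kn} - delta_{jn} delta_{km}.
delta_{21} = 0
delta_{12} = 0
delta_{22} = 1
delta_{11} = 1
Result = 0 * 0 - 1 * 1 = 0 - 1 = -1

-1


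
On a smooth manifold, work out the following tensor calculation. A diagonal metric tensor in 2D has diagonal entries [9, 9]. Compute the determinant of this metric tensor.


For a diagonal metric, the determinant is the product of diagonal entries.
Diagonal entries: 9, 9
det(g) = 9 * 9 = 81

81


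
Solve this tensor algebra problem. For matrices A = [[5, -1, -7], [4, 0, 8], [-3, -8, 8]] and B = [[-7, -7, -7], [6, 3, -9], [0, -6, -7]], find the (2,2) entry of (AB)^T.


(AB)^T_{ij} = (AB)_{ji} = sum_k A_{jk} B_{ki}.
For i=2, j=2 we need (AB)_{22}:
A_{21} * B_{12} = 4 * -7 = -28
A_{22} * B_{22} = 0 * 3 = 0
A_{23} * B_{32} = 8 * -6 = -48
Sum = -28 + 0 + -48 = -76

-76


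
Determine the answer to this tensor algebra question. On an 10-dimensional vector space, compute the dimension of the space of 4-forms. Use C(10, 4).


The dimension of the space of p-forms on an n-dimensional space is C(n, p).
n = 10, p = 4
C(10, 4) = 10! / (4! * 6!) = 210

210


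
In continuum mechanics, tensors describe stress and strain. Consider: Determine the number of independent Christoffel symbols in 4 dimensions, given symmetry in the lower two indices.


Christoffel symbols Gamma^k_{ij} are symmetric in i,j, so there are d * d(d+1)/2 independent symbols.
d = 4
d(d+1)/2 = 4 * 5 / 2 = 10
Total = 4 * 10 = 40

40


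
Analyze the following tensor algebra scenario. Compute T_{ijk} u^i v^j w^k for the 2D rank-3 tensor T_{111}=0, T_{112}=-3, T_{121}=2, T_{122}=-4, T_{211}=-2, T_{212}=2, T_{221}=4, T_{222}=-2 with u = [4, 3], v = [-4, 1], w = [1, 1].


S = sum over i,j,k of T_{ijk} u_i v_j w_k. Expanding all 8 terms:
T_{111}*u_1*v_1*w_1 = 0*4*-4*1 = 0  (running total: 0)
T_{112}*u_1*v_1*w_2 = -3*4*-4*1 = 48  (running total: 48)
T_{121}*u_1*v_2*w_1 = 2*4*1*1 = 8  (running total: 56)
T_{122}*u_1*v_2*w_2 = -4*4*1*1 = -16  (running total: 40)
T_{211}*u_2*v_1*w_1 = -2*3*-4*1 = 24  (running total: 64)
T_{212}*u_2*v_1*w_2 = 2*3*-4*1 = -24  (running total: 40)
T_{221}*u_2*v_2*w_1 = 4*3*1*1 = 12  (running total: 52)
T_{222}*u_2*v_2*w_2 = -2*3*1*1 = -6  (running total: 46)
S = 46

46


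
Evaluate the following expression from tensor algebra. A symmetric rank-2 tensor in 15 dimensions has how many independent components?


A symmetric rank-2 tensor in d dimensions has d(d+1)/2 independent components.
d = 15
d(d+1)/2 = 15 * 16 / 2 = 240 / 2 = 120

120


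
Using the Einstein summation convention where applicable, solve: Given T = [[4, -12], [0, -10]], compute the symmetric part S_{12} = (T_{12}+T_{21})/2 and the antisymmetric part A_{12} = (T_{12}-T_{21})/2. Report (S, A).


T_{12} = -12
T_{21} = 0
S_{12} = (-12 + 0)/2 = -12/2 = -6
A_{12} = (-12 - 0)/2 = -12/2 = -6
Check: S + A = -6 + -6 = -12 = T_{12}.

(-6, -6)


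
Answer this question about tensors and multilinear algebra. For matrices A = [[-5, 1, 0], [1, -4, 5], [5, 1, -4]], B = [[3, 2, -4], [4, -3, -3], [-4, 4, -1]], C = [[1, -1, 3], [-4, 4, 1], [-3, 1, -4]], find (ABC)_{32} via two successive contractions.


(ABC)_{32} = sum_m (AB)_{3m} C_{m2}. First compute row 3 of AB.
(AB)_{31} = 5*3 + 1*4 + -4*-4 = 35
(AB)_{32} = 5*2 + 1*-3 + -4*4 = -9
(AB)_{33} = 5*-4 + 1*-3 + -4*-1 = -19
Now contract with column 2 of C:
(AB)_{31} * C_{12} = 35 * -1 = -35
(AB)_{32} * C_{22} = -9 * 4 = -36
(AB)_{33} * C_{32} = -19 * 1 = -19
(ABC)_{32} = -35 + -36 + -19 = -90

-90


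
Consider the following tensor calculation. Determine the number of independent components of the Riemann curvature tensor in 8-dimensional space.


The Riemann tensor in d dimensions has d^2(d^2 - 1)/12 independent components.
d = 8, so d^2 = 64
d^2 - 1 = 63
d^2(d^2 - 1) = 64 * 63 = 4032
Divide by 12: 4032 / 12 = 336

336


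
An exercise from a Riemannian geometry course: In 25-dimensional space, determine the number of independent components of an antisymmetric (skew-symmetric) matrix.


An antisymmetric rank-2 tensor satisfies A_{ij} = -A_{ji}, so diagonal entries are zero.
The independent components are the upper-triangular entries: C(n, 2) = n(n-1)/2.
n = 25
C(25, 2) = 25 * 24 / 2 = 600 / 2 = 300

300


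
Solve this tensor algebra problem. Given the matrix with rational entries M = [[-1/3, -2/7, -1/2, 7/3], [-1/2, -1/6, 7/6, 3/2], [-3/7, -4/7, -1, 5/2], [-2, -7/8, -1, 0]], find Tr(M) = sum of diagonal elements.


The trace is the sum of diagonal entries.
Diagonal: M[1,1] = -1/3, M[2,2] = -1/6, M[3,3] = -1, M[4,4] = 0
Tr(M) = -1/3 + -1/6 + -1 + 0
Computing step by step:
After adding M[1,1]: -1/3
After adding M[2,2]: -1/2
After adding M[3,3]: -3/2
After adding M[4,4]: -3/2
Tr(M) = -3/2

-3/2


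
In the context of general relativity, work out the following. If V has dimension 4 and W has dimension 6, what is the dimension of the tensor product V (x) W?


The dimension of a tensor product is the product of dimensions.
dim(V) = 4, dim(W) = 6
dim(V (x) W) = 4 * 6 = 24

24


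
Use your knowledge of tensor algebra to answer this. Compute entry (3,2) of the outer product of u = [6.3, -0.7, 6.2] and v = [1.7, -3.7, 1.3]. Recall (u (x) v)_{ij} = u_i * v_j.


The outer product entry T_{ij} = u_i * v_j.
We need i=3, j=2.
u_3 = 6.2, v_2 = -3.7
T_{3,2} = 6.2 * -3.7 = -22.94

-22.94


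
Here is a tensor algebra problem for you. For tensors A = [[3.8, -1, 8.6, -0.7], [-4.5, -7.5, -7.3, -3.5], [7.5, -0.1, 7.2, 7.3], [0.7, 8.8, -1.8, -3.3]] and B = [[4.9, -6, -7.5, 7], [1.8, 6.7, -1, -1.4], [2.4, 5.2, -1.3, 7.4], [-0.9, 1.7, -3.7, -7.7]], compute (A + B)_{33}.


Tensor addition is component-wise: (A + B)_{ij} = A_{ij} + B_{ij}.
A_{33} = 7.2
B_{33} = -1.3
(A + B)_{33} = 7.2 + -1.3 = 5.9

5.9


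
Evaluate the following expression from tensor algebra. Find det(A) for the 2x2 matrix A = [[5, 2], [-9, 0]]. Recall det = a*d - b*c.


For a 2x2 matrix [[a, b], [c, d]], det = a*d - b*c.
a = 5, b = 2, c = -9, d = 0
a*d = 5 * 0 = 0
b*c = 2 * -9 = -18
det = 0 - -18 = 18

18


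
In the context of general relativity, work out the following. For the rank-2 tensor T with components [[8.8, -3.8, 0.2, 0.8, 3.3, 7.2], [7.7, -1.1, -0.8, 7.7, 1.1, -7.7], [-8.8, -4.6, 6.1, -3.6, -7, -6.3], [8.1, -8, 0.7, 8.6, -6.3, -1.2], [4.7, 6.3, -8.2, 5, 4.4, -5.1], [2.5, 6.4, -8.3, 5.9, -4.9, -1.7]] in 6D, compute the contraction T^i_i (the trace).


The contraction (trace) of a rank-2 tensor is the sum of its diagonal elements.
Diagonal entries: A[1,1] = 8.8, A[2,2] = -1.1, A[3,3] = 6.1, A[4,4] = 8.6, A[5,5] = 4.4, A[6,6] = -1.7
Tr(A) = 8.8 + -1.1 + 6.1 + 8.6 + 4.4 + -1.7 = 25.1

25.1


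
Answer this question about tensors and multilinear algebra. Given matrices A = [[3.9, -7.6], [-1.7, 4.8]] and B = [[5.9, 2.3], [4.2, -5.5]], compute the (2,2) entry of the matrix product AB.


(AB)_{ij} = sum_k A_{ik} B_{kj}.
For i=2, j=2:
A_{21} * B_{12} = -1.7 * 2.3 = -3.91
A_{22} * B_{22} = 4.8 * -5.5 = -26.4
Sum = -3.91 + -26.4 = -30.31

-30.31


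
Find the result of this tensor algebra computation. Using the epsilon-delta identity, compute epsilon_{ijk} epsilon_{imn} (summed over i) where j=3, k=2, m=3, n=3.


Using the identity: epsilon_{ijk} epsilon_{imn} = delta_{jm} delta_{kn} - delta_{jn} delta_{km}.
delta_{33} = 1
delta_{23} = 0
delta_{33} = 1
delta_{23} = 0
Result = 1 * 0 - 1 * 0 = 0 - 0 = 0

0


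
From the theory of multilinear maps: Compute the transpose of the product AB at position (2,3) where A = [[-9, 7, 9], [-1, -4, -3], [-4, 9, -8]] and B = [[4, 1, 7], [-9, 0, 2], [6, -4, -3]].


(AB)^T_{ij} = (AB)_{ji} = sum_k A_{jk} B_{ki}.
For i=2, j=3 we need (AB)_{32}:
A_{31} * B_{12} = -4 * 1 = -4
A_{32} * B_{22} = 9 * 0 = 0
A_{33} * B_{32} = -8 * -4 = 32
Sum = -4 + 0 + 32 = 28

28


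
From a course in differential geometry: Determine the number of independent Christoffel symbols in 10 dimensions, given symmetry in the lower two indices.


Christoffel symbols Gamma^k_{ij} are symmetric in i,j, so there are d * d(d+1)/2 independent symbols.
d = 10
d(d+1)/2 = 10 * 11 / 2 = 55
Total = 10 * 55 = 550

550


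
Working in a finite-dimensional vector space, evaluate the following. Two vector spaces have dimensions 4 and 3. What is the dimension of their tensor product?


The dimension of a tensor product is the product of dimensions.
dim(V) = 4, dim(W) = 3
dim(V (x) W) = 4 * 3 = 12

12


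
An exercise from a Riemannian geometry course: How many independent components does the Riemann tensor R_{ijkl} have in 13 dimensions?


The Riemann tensor in d dimensions has d^2(d^2 - 1)/12 independent components.
d = 13, so d^2 = 169
d^2 - 1 = 168
d^2(d^2 - 1) = 169 * 168 = 28392
Divide by 12: 28392 / 12 = 2366

2366


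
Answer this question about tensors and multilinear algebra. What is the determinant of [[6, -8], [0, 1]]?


For a 2x2 matrix [[a, b], [c, d]], det = a*d - b*c.
a = 6, b = -8, c = 0, d = 1
a*d = 6 * 1 = 6
b*c = -8 * 0 = 0
det = 6 - 0 = 6

6


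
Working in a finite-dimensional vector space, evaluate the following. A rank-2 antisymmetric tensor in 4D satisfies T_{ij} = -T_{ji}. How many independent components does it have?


An antisymmetric rank-2 tensor satisfies A_{ij} = -A_{ji}, so diagonal entries are zero.
The independent components are the upper-triangular entries: C(n, 2) = n(n-1)/2.
n = 4
C(4, 2) = 4 * 3 / 2 = 12 / 2 = 6

6


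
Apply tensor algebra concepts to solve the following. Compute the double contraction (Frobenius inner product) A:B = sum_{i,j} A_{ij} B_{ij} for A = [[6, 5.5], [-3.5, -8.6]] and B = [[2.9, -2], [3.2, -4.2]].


A:B = sum over all i,j of A_{ij} * B_{ij}.
Row 1: 6*2.9=17.4, 5.5*-2=-11 => row sum = 6.4
Row 2: -3.5*3.2=-11.2, -8.6*-4.2=36.12 => row sum = 24.92
Total = 6.4 + 24.92 = 31.32

31.32


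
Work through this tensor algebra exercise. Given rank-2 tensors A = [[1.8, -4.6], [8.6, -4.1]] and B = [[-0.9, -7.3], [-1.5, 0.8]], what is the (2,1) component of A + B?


Tensor addition is component-wise: (A + B)_{ij} = A_{ij} + B_{ij}.
A_{21} = 8.6
B_{21} = -1.5
(A + B)_{21} = 8.6 + -1.5 = 7.1

7.1


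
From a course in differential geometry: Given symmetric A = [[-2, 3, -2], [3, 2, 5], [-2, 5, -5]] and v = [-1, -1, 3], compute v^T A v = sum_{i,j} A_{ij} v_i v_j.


First compute Av:
(Av)_1 = -2*-1 + 3*-1 + -2*3 = -7
(Av)_2 = 3*-1 + 2*-1 + 5*3 = 10
(Av)_3 = -2*-1 + 5*-1 + -5*3 = -18
Av = [-7, 10, -18]
Then v^T (Av) = -1*-7 + -1*10 + 3*-18
= 7 + -10 + -54 = -57

-57


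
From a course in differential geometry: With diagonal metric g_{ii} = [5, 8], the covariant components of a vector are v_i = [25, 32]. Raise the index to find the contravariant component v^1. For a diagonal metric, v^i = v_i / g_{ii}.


To raise an index with a diagonal metric: v^i = v_i / g_{ii}.
For index 1: v_1 = 25, g_{11} = 5
v^1 = 25 / 5 = 5

5


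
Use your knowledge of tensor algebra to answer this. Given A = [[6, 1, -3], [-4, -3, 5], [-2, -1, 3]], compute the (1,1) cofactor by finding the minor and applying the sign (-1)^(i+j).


To find cofactor C_{11}, delete row 1 and column 1.
The resulting 2x2 submatrix is: [[-3, 5], [-1, 3]]
Minor M_{11} = -3*3 - 5*-1
  = -9 - -5 = -4
Sign = (-1)^(1+1) = (-1)^2 = 1
Cofactor C_{11} = 1 * -4 = -4

-4


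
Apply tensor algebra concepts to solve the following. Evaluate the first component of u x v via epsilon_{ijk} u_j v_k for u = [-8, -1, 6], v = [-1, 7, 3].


(u x v)_1 = sum_{j,k} epsilon_{1jk} u_j v_k. Only permutations of (1,2,3) contribute; the two non-zero terms are:
eps_{123} u_2 v_3 = 1 * -1 * 3 = -3
eps_{132} u_3 v_2 = -1 * 6 * 7 = -42
(u x v)_1 = -45

-45


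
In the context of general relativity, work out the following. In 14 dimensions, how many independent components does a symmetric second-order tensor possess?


A symmetric rank-2 tensor in d dimensions has d(d+1)/2 independent components.
d = 14
d(d+1)/2 = 14 * 15 / 2 = 210 / 2 = 105

105


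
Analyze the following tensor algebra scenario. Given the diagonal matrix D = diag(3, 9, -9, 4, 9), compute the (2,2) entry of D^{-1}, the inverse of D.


For a diagonal matrix, the inverse has entries (D^{-1})_{ii} = 1/d_{ii}.
The diagonal entries are: d_{11} = 3, d_{22} = 9, d_{33} = -9, d_{44} = 4, d_{55} = 9
We need (D^{-1})_{22} = 1/d_{22} = 1/9 = 1/9

1/9


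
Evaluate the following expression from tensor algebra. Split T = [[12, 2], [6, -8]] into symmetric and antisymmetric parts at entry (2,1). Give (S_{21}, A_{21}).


T_{21} = 6
T_{12} = 2
S_{21} = (6 + 2)/2 = 8/2 = 4
A_{21} = (6 - 2)/2 = 4/2 = 2
Check: S + A = 4 + 2 = 6 = T_{21}.

(4, 2)


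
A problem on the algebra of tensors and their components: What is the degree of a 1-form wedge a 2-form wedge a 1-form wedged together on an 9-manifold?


The degree of a wedge product is the sum of the degrees of the individual forms.
Degrees: 1, 2, 1
Total degree = 1 + 2 + 1 = 4

4


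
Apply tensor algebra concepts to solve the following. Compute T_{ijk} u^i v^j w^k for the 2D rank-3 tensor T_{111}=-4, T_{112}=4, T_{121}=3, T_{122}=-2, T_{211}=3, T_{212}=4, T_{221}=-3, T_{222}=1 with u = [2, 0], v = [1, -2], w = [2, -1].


S = sum over i,j,k of T_{ijk} u_i v_j w_k. Expanding all 8 terms:
T_{111}*u_1*v_1*w_1 = -4*2*1*2 = -16  (running total: -16)
T_{112}*u_1*v_1*w_2 = 4*2*1*-1 = -8  (running total: -24)
T_{121}*u_1*v_2*w_1 = 3*2*-2*2 = -24  (running total: -48)
T_{122}*u_1*v_2*w_2 = -2*2*-2*-1 = -8  (running total: -56)
T_{211}*u_2*v_1*w_1 = 3*0*1*2 = 0  (running total: -56)
T_{212}*u_2*v_1*w_2 = 4*0*1*-1 = 0  (running total: -56)
T_{221}*u_2*v_2*w_1 = -3*0*-2*2 = 0  (running total: -56)
T_{222}*u_2*v_2*w_2 = 1*0*-2*-1 = 0  (running total: -56)
S = -56

-56


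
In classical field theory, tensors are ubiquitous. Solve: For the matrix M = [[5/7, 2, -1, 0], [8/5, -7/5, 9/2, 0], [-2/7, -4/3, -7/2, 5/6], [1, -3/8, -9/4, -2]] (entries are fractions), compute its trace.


The trace is the sum of diagonal entries.
Diagonal: M[1,1] = 5/7, M[2,2] = -7/5, M[3,3] = -7/2, M[4,4] = -2
Tr(M) = 5/7 + -7/5 + -7/2 + -2
Computing step by step:
After adding M[1,1]: 5/7
After adding M[2,2]: -24/35
After adding M[3,3]: -293/70
After adding M[4,4]: -433/70
Tr(M) = -433/70

-433/70


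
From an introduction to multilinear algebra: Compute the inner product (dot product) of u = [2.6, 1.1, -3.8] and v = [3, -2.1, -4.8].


The inner product u . v = sum of u_i * v_i.
Term-by-term: 2.6 * 3, 1.1 * -2.1, -3.8 * -4.8
Products: 7.8, -2.31, 18.24
Sum = 7.8 + -2.31 + 18.24 = 23.73

23.73


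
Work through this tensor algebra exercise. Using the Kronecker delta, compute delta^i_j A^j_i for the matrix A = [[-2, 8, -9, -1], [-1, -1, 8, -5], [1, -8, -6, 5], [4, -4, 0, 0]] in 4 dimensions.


The contraction (trace) of a rank-2 tensor is the sum of its diagonal elements.
Diagonal entries: A[1,1] = -2, A[2,2] = -1, A[3,3] = -6, A[4,4] = 0
Tr(A) = -2 + -1 + -6 + 0 = -9

-9


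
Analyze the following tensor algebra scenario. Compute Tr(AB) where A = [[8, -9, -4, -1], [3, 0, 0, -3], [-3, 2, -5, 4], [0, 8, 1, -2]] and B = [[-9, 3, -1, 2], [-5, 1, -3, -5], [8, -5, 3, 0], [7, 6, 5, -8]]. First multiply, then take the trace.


Tr(AB) = sum_i (AB)_{ii} where (AB)_{ii} = sum_k A_{ik} B_{ki}.
(AB)_{11} = 8*-9 + -9*-5 + -4*8 + -1*7 = -66
(AB)_{22} = 3*3 + 0*1 + 0*-5 + -3*6 = -9
(AB)_{33} = -3*-1 + 2*-3 + -5*3 + 4*5 = 2
(AB)_{44} = 0*2 + 8*-5 + 1*0 + -2*-8 = -24
Tr(AB) = -66 + -9 + 2 + -24 = -97

-97


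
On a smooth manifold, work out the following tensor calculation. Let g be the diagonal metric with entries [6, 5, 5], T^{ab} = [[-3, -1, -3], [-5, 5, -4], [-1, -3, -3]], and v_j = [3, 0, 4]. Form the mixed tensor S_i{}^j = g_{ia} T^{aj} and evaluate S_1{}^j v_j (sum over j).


Step 1: lower the first index. For a diagonal metric, g_{ia} T^{aj} = g_{ii} T^{ij} (no sum on i).
g_{11} = 6
S_1{}^1 = 6 * T^{11} = 6 * -3 = -18
S_1{}^2 = 6 * T^{12} = 6 * -1 = -6
S_1{}^3 = 6 * T^{13} = 6 * -3 = -18
Step 2: contract S_1{}^j with v_j.
S_1{}^1 * v_1 = -18 * 3 = -54
S_1{}^2 * v_2 = -6 * 0 = 0
S_1{}^3 * v_3 = -18 * 4 = -72
Result = -54 + 0 + -72 = -126

-126


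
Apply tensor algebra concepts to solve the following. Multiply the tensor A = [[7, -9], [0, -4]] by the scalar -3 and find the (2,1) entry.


Scalar multiplication: (cA)_{ij} = c * A_{ij}.
c = -3
A_{21} = 0
(cA)_{21} = -3 * 0 = 0

0


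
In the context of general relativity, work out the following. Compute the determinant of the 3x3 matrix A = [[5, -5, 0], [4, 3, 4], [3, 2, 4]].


Expanding along the first row, det(A) = a11*M_11 - a12*M_12 + a13*M_13, where M_1j is the (1,j) minor.
Minor M_11 = 3*4 - 4*2 = 4
Minor M_12 = 4*4 - 4*3 = 4
Minor M_13 = 4*2 - 3*3 = -1
det = 5*(4) - -5*(4) + 0*(-1)
    = 20 - -20 + 0
    = 40

40


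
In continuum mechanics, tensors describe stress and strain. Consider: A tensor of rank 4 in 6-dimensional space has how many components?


The number of components of a rank-r tensor in d dimensions is d^r.
Here d = 6 and r = 4.
6^4 = 1296

1296


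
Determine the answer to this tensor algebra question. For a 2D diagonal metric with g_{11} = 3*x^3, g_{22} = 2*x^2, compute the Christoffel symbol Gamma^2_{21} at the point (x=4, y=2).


For a diagonal metric, Gamma^k_{ij} = (1/2) g^{kk} (dg_{ik}/dx_j + dg_{jk}/dx_i - dg_{ij}/dx_k).
The metric is diagonal, so g_{ab} = 0 for a != b.
At the given point: g_{11} = 192, g_{22} = 32
g^{22} = 1/32
dg_{22}/dx_1 = dg_{22}/dx_1 = 16
dg_{12}/dx_2 = 0 (off-diagonal)
dg_{21}/dx_2 = 0 (off-diagonal)
Numerator = 16 + 0 - 0 = 16
Gamma^2_{21} = 16 / (2 * 32) = 1/4

1/4


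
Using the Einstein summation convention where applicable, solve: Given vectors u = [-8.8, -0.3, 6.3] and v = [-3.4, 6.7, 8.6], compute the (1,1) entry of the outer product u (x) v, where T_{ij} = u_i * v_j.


The outer product entry T_{ij} = u_i * v_j.
We need i=1, j=1.
u_1 = -8.8, v_1 = -3.4
T_{1,1} = -8.8 * -3.4 = 29.92

29.92


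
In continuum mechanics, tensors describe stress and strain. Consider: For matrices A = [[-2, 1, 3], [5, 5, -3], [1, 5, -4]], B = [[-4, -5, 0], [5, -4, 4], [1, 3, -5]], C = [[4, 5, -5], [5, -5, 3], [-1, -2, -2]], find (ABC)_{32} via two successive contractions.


(ABC)_{32} = sum_m (AB)_{3m} C_{m2}. First compute row 3 of AB.
(AB)_{31} = 1*-4 + 5*5 + -4*1 = 17
(AB)_{32} = 1*-5 + 5*-4 + -4*3 = -37
(AB)_{33} = 1*0 + 5*4 + -4*-5 = 40
Now contract with column 2 of C:
(AB)_{31} * C_{12} = 17 * 5 = 85
(AB)_{32} * C_{22} = -37 * -5 = 185
(AB)_{33} * C_{32} = 40 * -2 = -80
(ABC)_{32} = 85 + 185 + -80 = 190

190


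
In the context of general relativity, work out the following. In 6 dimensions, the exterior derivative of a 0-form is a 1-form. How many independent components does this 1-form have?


The exterior derivative of a p-form is a (p+1)-form.
Its number of independent components is C(n, p+1).
n = 6, p+1 = 1
C(6, 1) = 6

6


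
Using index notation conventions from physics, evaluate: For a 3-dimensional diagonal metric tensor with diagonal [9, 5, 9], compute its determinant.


For a diagonal metric, the determinant is the product of diagonal entries.
Diagonal entries: 9, 5, 9
det(g) = 9 * 5 * 9 = 405

405


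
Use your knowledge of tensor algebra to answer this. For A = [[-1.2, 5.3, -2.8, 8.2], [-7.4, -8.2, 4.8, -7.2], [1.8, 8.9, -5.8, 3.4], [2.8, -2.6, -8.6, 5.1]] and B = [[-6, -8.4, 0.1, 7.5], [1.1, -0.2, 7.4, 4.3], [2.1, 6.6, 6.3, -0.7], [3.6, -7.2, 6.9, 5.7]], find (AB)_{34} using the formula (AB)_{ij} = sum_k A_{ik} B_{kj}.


(AB)_{ij} = sum_k A_{ik} B_{kj}.
For i=3, j=4:
A_{31} * B_{14} = 1.8 * 7.5 = 13.5
A_{32} * B_{24} = 8.9 * 4.3 = 38.27
A_{33} * B_{34} = -5.8 * -0.7 = 4.06
A_{34} * B_{44} = 3.4 * 5.7 = 19.38
Sum = 13.5 + 38.27 + 4.06 + 19.38 = 75.21

75.21


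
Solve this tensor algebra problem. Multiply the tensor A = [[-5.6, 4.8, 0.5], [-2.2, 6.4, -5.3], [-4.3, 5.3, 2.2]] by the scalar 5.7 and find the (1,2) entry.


Scalar multiplication: (cA)_{ij} = c * A_{ij}.
c = 5.7
A_{12} = 4.8
(cA)_{12} = 5.7 * 4.8 = 27.36

27.36


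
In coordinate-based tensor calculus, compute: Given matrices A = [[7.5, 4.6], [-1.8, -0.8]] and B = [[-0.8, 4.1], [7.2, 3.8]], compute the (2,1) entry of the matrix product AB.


(AB)_{ij} = sum_k A_{ik} B_{kj}.
For i=2, j=1:
A_{21} * B_{11} = -1.8 * -0.8 = 1.44
A_{22} * B_{21} = -0.8 * 7.2 = -5.76
Sum = 1.44 + -5.76 = -4.32

-4.32


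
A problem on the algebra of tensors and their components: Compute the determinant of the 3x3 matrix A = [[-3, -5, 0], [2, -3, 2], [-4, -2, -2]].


Expanding along the first row, det(A) = a11*M_11 - a12*M_12 + a13*M_13, where M_1j is the (1,j) minor.
Minor M_11 = -3*-2 - 2*-2 = 10
Minor M_12 = 2*-2 - 2*-4 = 4
Minor M_13 = 2*-2 - -3*-4 = -16
det = -3*(10) - -5*(4) + 0*(-16)
    = -30 - -20 + 0
    = -10

-10


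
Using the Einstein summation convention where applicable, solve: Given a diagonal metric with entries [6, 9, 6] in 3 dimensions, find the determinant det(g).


For a diagonal metric, the determinant is the product of diagonal entries.
Diagonal entries: 6, 9, 6
det(g) = 6 * 9 * 6 = 324

324


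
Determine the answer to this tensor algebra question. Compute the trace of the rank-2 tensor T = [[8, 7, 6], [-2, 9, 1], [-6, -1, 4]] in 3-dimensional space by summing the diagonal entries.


The contraction (trace) of a rank-2 tensor is the sum of its diagonal elements.
Diagonal entries: A[1,1] = 8, A[2,2] = 9, A[3,3] = 4
Tr(A) = 8 + 9 + 4 = 21

21


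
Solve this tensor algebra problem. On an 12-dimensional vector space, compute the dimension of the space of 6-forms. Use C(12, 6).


The dimension of the space of p-forms on an n-dimensional space is C(n, p).
n = 12, p = 6
C(12, 6) = 12! / (6! * 6!) = 924

924


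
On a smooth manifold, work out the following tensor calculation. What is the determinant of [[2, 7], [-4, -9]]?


For a 2x2 matrix [[a, b], [c, d]], det = a*d - b*c.
a = 2, b = 7, c = -4, d = -9
a*d = 2 * -9 = -18
b*c = 7 * -4 = -28
det = -18 - -28 = 10

10


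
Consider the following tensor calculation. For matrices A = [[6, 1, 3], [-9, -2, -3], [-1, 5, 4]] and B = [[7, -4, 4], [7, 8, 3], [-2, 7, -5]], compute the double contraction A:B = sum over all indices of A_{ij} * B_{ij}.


A:B = sum over all i,j of A_{ij} * B_{ij}.
Row 1: 6*7=42, 1*-4=-4, 3*4=12 => row sum = 50
Row 2: -9*7=-63, -2*8=-16, -3*3=-9 => row sum = -88
Row 3: -1*-2=2, 5*7=35, 4*-5=-20 => row sum = 17
Total = 50 + -88 + 17 = -21

-21


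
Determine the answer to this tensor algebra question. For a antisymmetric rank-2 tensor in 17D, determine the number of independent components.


A antisymmetric rank-2 tensor in d dimensions has d(d-1)/2 independent components.
d = 17
d(d-1)/2 = 17 * 16 / 2 = 272 / 2 = 136

136


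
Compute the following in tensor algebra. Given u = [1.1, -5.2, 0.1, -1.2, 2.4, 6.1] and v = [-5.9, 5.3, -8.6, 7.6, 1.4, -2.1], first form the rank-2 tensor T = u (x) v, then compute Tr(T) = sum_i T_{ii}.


The outer product gives T_{ij} = u_i v_j.
The trace (contraction) is Tr(T) = sum_i T_{ii} = sum_i u_i v_i.
Diagonal entries:
T_{11} = u_1 * v_1 = 1.1 * -5.9 = -6.49
T_{22} = u_2 * v_2 = -5.2 * 5.3 = -27.56
T_{33} = u_3 * v_3 = 0.1 * -8.6 = -0.86
T_{44} = u_4 * v_4 = -1.2 * 7.6 = -9.12
T_{55} = u_5 * v_5 = 2.4 * 1.4 = 3.36
T_{66} = u_6 * v_6 = 6.1 * -2.1 = -12.81
Tr(T) = -6.49 + -27.56 + -0.86 + -9.12 + 3.36 + -12.81 = -53.48

-53.48


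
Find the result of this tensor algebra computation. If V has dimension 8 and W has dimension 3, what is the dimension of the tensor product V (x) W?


The dimension of a tensor product is the product of dimensions.
dim(V) = 8, dim(W) = 3
dim(V (x) W) = 8 * 3 = 24

24


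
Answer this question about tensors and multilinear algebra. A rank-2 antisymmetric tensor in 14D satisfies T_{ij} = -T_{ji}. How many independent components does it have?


An antisymmetric rank-2 tensor satisfies A_{ij} = -A_{ji}, so diagonal entries are zero.
The independent components are the upper-triangular entries: C(n, 2) = n(n-1)/2.
n = 14
C(14, 2) = 14 * 13 / 2 = 182 / 2 = 91

91


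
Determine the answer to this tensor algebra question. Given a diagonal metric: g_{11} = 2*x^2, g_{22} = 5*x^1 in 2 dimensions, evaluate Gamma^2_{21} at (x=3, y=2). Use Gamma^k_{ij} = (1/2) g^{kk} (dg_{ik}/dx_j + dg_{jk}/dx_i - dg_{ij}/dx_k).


For a diagonal metric, Gamma^k_{ij} = (1/2) g^{kk} (dg_{ik}/dx_j + dg_{jk}/dx_i - dg_{ij}/dx_k).
The metric is diagonal, so g_{ab} = 0 for a != b.
At the given point: g_{11} = 18, g_{22} = 15
g^{22} = 1/15
dg_{22}/dx_1 = dg_{22}/dx_1 = 5
dg_{12}/dx_2 = 0 (off-diagonal)
dg_{21}/dx_2 = 0 (off-diagonal)
Numerator = 5 + 0 - 0 = 5
Gamma^2_{21} = 5 / (2 * 15) = 1/6

1/6


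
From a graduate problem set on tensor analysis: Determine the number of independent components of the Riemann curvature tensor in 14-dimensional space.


The Riemann tensor in d dimensions has d^2(d^2 - 1)/12 independent components.
d = 14, so d^2 = 196
d^2 - 1 = 195
d^2(d^2 - 1) = 196 * 195 = 38220
Divide by 12: 38220 / 12 = 3185

3185


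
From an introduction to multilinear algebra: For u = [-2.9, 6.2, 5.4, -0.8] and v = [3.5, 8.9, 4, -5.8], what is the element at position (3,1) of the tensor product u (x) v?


The outer product entry T_{ij} = u_i * v_j.
We need i=3, j=1.
u_3 = 5.4, v_1 = 3.5
T_{3,1} = 5.4 * 3.5 = 18.9

18.9


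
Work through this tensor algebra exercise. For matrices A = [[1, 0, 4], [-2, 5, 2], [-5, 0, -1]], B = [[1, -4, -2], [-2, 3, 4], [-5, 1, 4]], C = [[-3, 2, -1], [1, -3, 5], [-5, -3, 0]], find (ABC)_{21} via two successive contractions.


(ABC)_{21} = sum_m (AB)_{2m} C_{m1}. First compute row 2 of AB.
(AB)_{21} = -2*1 + 5*-2 + 2*-5 = -22
(AB)_{22} = -2*-4 + 5*3 + 2*1 = 25
(AB)_{23} = -2*-2 + 5*4 + 2*4 = 32
Now contract with column 1 of C:
(AB)_{21} * C_{11} = -22 * -3 = 66
(AB)_{22} * C_{21} = 25 * 1 = 25
(AB)_{23} * C_{31} = 32 * -5 = -160
(ABC)_{21} = 66 + 25 + -160 = -69

-69


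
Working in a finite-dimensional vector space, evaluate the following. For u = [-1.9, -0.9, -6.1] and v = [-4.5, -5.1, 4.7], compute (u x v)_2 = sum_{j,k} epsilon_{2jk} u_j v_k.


(u x v)_2 = sum_{j,k} epsilon_{2jk} u_j v_k. Only permutations of (1,2,3) contribute; the two non-zero terms are:
eps_{213} u_1 v_3 = -1 * -1.9 * 4.7 = 8.93
eps_{231} u_3 v_1 = 1 * -6.1 * -4.5 = 27.45
(u x v)_2 = 36.38

36.38


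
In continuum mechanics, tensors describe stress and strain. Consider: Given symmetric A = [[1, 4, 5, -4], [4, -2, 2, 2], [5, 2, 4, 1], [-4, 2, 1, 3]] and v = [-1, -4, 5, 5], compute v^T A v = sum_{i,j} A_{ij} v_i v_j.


First compute Av:
(Av)_1 = 1*-1 + 4*-4 + 5*5 + -4*5 = -12
(Av)_2 = 4*-1 + -2*-4 + 2*5 + 2*5 = 24
(Av)_3 = 5*-1 + 2*-4 + 4*5 + 1*5 = 12
(Av)_4 = -4*-1 + 2*-4 + 1*5 + 3*5 = 16
Av = [-12, 24, 12, 16]
Then v^T (Av) = -1*-12 + -4*24 + 5*12 + 5*16
= 12 + -96 + 60 + 80 = 56

56


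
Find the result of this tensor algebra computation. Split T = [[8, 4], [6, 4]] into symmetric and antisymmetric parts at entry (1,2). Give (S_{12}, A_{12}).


T_{12} = 4
T_{21} = 6
S_{12} = (4 + 6)/2 = 10/2 = 5
A_{12} = (4 - 6)/2 = -2/2 = -1
Check: S + A = 5 + -1 = 4 = T_{12}.

(5, -1)


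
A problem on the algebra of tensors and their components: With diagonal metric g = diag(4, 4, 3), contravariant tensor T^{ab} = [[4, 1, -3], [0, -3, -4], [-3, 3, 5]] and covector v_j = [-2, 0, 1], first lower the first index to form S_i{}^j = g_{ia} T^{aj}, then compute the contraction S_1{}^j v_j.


Step 1: lower the first index. For a diagonal metric, g_{ia} T^{aj} = g_{ii} T^{ij} (no sum on i).
g_{11} = 4
S_1{}^1 = 4 * T^{11} = 4 * 4 = 16
S_1{}^2 = 4 * T^{12} = 4 * 1 = 4
S_1{}^3 = 4 * T^{13} = 4 * -3 = -12
Step 2: contract S_1{}^j with v_j.
S_1{}^1 * v_1 = 16 * -2 = -32
S_1{}^2 * v_2 = 4 * 0 = 0
S_1{}^3 * v_3 = -12 * 1 = -12
Result = -32 + 0 + -12 = -44

-44


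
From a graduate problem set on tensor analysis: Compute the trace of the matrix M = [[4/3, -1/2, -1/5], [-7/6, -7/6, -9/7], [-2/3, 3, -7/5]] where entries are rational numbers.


The trace is the sum of diagonal entries.
Diagonal: M[1,1] = 4/3, M[2,2] = -7/6, M[3,3] = -7/5
Tr(M) = 4/3 + -7/6 + -7/5
Computing step by step:
After adding M[1,1]: 4/3
After adding M[2,2]: 1/6
After adding M[3,3]: -37/30
Tr(M) = -37/30

-37/30


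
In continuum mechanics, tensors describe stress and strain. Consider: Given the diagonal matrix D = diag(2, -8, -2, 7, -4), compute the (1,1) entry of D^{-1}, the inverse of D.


For a diagonal matrix, the inverse has entries (D^{-1})_{ii} = 1/d_{ii}.
The diagonal entries are: d_{11} = 2, d_{22} = -8, d_{33} = -2, d_{44} = 7, d_{55} = -4
We need (D^{-1})_{11} = 1/d_{11} = 1/2 = 1/2

1/2


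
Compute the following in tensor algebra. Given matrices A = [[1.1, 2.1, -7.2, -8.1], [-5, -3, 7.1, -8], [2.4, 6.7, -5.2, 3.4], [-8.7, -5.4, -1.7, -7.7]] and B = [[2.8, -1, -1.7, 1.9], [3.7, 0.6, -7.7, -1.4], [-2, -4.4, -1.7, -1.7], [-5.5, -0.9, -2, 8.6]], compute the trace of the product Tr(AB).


Tr(AB) = sum_i (AB)_{ii} where (AB)_{ii} = sum_k A_{ik} B_{ki}.
(AB)_{11} = 1.1*2.8 + 2.1*3.7 + -7.2*-2 + -8.1*-5.5 = 69.8
(AB)_{22} = -5*-1 + -3*0.6 + 7.1*-4.4 + -8*-0.9 = -20.84
(AB)_{33} = 2.4*-1.7 + 6.7*-7.7 + -5.2*-1.7 + 3.4*-2 = -53.63
(AB)_{44} = -8.7*1.9 + -5.4*-1.4 + -1.7*-1.7 + -7.7*8.6 = -72.3
Tr(AB) = 69.8 + -20.84 + -53.63 + -72.3 = -76.97

-76.97


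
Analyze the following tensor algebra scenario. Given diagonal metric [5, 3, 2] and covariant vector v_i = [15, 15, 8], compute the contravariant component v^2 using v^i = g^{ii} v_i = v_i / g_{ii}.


To raise an index with a diagonal metric: v^i = v_i / g_{ii}.
For index 2: v_2 = 15, g_{22} = 3
v^2 = 15 / 3 = 5

5


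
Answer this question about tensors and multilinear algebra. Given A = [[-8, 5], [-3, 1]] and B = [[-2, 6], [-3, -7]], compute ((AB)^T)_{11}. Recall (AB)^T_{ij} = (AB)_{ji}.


(AB)^T_{ij} = (AB)_{ji} = sum_k A_{jk} B_{ki}.
For i=1, j=1 we need (AB)_{11}:
A_{11} * B_{11} = -8 * -2 = 16
A_{12} * B_{21} = 5 * -3 = -15
Sum = 16 + -15 = 1

1


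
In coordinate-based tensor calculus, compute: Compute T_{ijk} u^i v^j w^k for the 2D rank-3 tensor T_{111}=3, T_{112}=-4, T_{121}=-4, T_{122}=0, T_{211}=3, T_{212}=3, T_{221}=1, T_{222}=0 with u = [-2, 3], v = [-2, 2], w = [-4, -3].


S = sum over i,j,k of T_{ijk} u_i v_j w_k. Expanding all 8 terms:
T_{111}*u_1*v_1*w_1 = 3*-2*-2*-4 = -48  (running total: -48)
T_{112}*u_1*v_1*w_2 = -4*-2*-2*-3 = 48  (running total: 0)
T_{121}*u_1*v_2*w_1 = -4*-2*2*-4 = -64  (running total: -64)
T_{122}*u_1*v_2*w_2 = 0*-2*2*-3 = 0  (running total: -64)
T_{211}*u_2*v_1*w_1 = 3*3*-2*-4 = 72  (running total: 8)
T_{212}*u_2*v_1*w_2 = 3*3*-2*-3 = 54  (running total: 62)
T_{221}*u_2*v_2*w_1 = 1*3*2*-4 = -24  (running total: 38)
T_{222}*u_2*v_2*w_2 = 0*3*2*-3 = 0  (running total: 38)
S = 38

38


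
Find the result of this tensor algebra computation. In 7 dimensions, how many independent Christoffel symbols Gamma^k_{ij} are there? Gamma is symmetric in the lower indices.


Christoffel symbols Gamma^k_{ij} are symmetric in i,j, so there are d * d(d+1)/2 independent symbols.
d = 7
d(d+1)/2 = 7 * 8 / 2 = 28
Total = 7 * 28 = 196

196


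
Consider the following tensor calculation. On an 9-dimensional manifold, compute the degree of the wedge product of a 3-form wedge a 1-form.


The degree of a wedge product is the sum of the degrees of the individual forms.
Degrees: 3, 1
Total degree = 3 + 1 = 4

4


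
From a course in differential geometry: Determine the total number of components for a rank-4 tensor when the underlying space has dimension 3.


The number of components of a rank-r tensor in d dimensions is d^r.
Here d = 3 and r = 4.
3^4 = 81

81


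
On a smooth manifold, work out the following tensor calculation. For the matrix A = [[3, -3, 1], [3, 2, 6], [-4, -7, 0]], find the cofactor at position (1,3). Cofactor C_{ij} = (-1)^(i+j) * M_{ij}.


To find cofactor C_{13}, delete row 1 and column 3.
The resulting 2x2 submatrix is: [[3, 2], [-4, -7]]
Minor M_{13} = 3*-7 - 2*-4
  = -21 - -8 = -13
Sign = (-1)^(1+3) = (-1)^4 = 1
Cofactor C_{13} = 1 * -13 = -13

-13


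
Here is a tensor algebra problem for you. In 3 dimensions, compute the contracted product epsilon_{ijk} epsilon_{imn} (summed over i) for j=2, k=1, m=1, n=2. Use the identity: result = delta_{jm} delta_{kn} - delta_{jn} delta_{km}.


Using the identity: epsilon_{ijk} epsilon_{imn} = delta_{jm} delta_{kn} - delta_{jn} delta_{km}.
delta_{21} = 0
delta_{12} = 0
delta_{22} = 1
delta_{11} = 1
Result = 0 * 0 - 1 * 1 = 0 - 1 = -1

-1


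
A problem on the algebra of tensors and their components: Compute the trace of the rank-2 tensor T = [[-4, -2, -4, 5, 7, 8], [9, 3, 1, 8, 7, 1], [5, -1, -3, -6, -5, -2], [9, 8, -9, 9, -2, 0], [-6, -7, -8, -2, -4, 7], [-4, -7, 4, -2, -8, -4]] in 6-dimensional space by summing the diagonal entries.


The contraction (trace) of a rank-2 tensor is the sum of its diagonal elements.
Diagonal entries: A[1,1] = -4, A[2,2] = 3, A[3,3] = -3, A[4,4] = 9, A[5,5] = -4, A[6,6] = -4
Tr(A) = -4 + 3 + -3 + 9 + -4 + -4 = -3

-3


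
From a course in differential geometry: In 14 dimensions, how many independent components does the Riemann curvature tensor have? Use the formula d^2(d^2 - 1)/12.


The Riemann tensor in d dimensions has d^2(d^2 - 1)/12 independent components.
d = 14, so d^2 = 196
d^2 - 1 = 195
d^2(d^2 - 1) = 196 * 195 = 38220
Divide by 12: 38220 / 12 = 3185

3185


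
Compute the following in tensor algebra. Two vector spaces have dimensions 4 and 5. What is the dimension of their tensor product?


The dimension of a tensor product is the product of dimensions.
dim(V) = 4, dim(W) = 5
dim(V (x) W) = 4 * 5 = 20

20


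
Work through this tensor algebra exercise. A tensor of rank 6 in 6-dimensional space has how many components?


The number of components of a rank-r tensor in d dimensions is d^r.
Here d = 6 and r = 6.
6^6 = 46656

46656


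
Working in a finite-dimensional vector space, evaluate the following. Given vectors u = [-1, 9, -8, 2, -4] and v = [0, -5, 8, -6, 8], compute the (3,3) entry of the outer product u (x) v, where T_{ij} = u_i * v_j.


The outer product entry T_{ij} = u_i * v_j.
We need i=3, j=3.
u_3 = -8, v_3 = 8
T_{3,3} = -8 * 8 = -64

-64


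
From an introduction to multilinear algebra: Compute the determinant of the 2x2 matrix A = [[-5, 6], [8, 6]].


For a 2x2 matrix [[a, b], [c, d]], det = a*d - b*c.
a = -5, b = 6, c = 8, d = 6
a*d = -5 * 6 = -30
b*c = 6 * 8 = 48
det = -30 - 48 = -78

-78


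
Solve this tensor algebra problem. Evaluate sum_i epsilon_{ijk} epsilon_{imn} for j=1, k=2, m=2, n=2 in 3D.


Using the identity: epsilon_{ijk} epsilon_{imn} = delta_{jm} delta_{kn} - delta_{jn} delta_{km}.
delta_{12} = 0
delta_{22} = 1
delta_{12} = 0
delta_{22} = 1
Result = 0 * 1 - 0 * 1 = 0 - 0 = 0

0


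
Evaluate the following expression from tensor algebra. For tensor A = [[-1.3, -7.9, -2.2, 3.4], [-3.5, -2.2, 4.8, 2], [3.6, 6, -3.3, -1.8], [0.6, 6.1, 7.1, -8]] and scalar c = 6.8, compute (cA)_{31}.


Scalar multiplication: (cA)_{ij} = c * A_{ij}.
c = 6.8
A_{31} = 3.6
(cA)_{31} = 6.8 * 3.6 = 24.48

24.48


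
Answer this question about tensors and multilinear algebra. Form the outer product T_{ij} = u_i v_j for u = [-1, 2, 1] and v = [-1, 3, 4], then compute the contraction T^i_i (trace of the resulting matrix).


The outer product gives T_{ij} = u_i v_j.
The trace (contraction) is Tr(T) = sum_i T_{ii} = sum_i u_i v_i.
Diagonal entries:
T_{11} = u_1 * v_1 = -1 * -1 = 1
T_{22} = u_2 * v_2 = 2 * 3 = 6
T_{33} = u_3 * v_3 = 1 * 4 = 4
Tr(T) = 1 + 6 + 4 = 11

11


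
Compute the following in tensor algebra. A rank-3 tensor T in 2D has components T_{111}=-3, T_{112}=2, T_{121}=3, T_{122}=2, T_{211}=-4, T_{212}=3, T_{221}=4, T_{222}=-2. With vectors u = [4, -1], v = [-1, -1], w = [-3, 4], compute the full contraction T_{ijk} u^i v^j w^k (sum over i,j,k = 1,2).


S = sum over i,j,k of T_{ijk} u_i v_j w_k. Expanding all 8 terms:
T_{111}*u_1*v_1*w_1 = -3*4*-1*-3 = -36  (running total: -36)
T_{112}*u_1*v_1*w_2 = 2*4*-1*4 = -32  (running total: -68)
T_{121}*u_1*v_2*w_1 = 3*4*-1*-3 = 36  (running total: -32)
T_{122}*u_1*v_2*w_2 = 2*4*-1*4 = -32  (running total: -64)
T_{211}*u_2*v_1*w_1 = -4*-1*-1*-3 = 12  (running total: -52)
T_{212}*u_2*v_1*w_2 = 3*-1*-1*4 = 12  (running total: -40)
T_{221}*u_2*v_2*w_1 = 4*-1*-1*-3 = -12  (running total: -52)
T_{222}*u_2*v_2*w_2 = -2*-1*-1*4 = -8  (running total: -60)
S = -60

-60
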